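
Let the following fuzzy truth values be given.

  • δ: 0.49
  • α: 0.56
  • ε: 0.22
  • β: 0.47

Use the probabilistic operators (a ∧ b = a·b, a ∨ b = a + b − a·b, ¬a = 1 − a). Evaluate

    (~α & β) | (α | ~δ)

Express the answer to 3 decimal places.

0.829

~α = 1 − 0.5600 = 0.4400
~α & β = a·b on (0.4400, 0.4700) = 0.2068
~δ = 1 − 0.4900 = 0.5100
α | ~δ = a + b − a·b on (0.5600, 0.5100) = 0.7844
(~α & β) | (α | ~δ) = a + b − a·b on (0.2068, 0.7844) = 0.8290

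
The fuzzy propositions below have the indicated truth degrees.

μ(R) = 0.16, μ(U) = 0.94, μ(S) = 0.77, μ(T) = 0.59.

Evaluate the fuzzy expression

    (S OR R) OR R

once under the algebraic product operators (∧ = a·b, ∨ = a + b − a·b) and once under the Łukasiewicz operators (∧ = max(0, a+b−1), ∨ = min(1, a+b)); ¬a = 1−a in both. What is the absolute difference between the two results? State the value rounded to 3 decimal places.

0.162

Under algebraic product:
  S OR R = a + b − a·b on (0.7700, 0.1600) = 0.8068
  (S OR R) OR R = a + b − a·b on (0.8068, 0.1600) = 0.8377
  → value = 0.8377
Under Łukasiewicz:
  S OR R = min(1, a+b) on (0.77, 0.16) = 0.93
  (S OR R) OR R = min(1, a+b) on (0.93, 0.16) = 1.00
  → value = 1.0000
|0.8377 − 1.0000| = 0.162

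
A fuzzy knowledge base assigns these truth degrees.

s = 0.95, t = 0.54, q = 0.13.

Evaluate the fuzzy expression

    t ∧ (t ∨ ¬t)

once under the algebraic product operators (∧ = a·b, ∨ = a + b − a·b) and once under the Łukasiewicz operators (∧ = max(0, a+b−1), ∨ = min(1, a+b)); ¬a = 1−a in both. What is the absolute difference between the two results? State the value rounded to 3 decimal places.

0.134

Under algebraic product:
  ¬t = 1 − 0.5400 = 0.4600
  t ∨ ¬t = a + b − a·b on (0.5400, 0.4600) = 0.7516
  t ∧ (t ∨ ¬t) = a·b on (0.5400, 0.7516) = 0.4059
  → value = 0.4059
Under Łukasiewicz:
  ¬t = 1 − 0.54 = 0.46
  t ∨ ¬t = min(1, a+b) on (0.54, 0.46) = 1.00
  t ∧ (t ∨ ¬t) = max(0, a+b−1) on (0.54, 1.00) = 0.54
  → value = 0.5400
|0.4059 − 0.5400| = 0.134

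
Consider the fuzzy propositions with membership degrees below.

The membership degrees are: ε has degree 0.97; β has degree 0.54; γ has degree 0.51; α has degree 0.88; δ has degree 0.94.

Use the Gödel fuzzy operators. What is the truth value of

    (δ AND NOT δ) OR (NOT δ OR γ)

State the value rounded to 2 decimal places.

NOT δ = 1 − 0.94 = 0.06
δ AND NOT δ = min(a, b) on (0.94, 0.06) = 0.06
NOT δ = 1 − 0.94 = 0.06
NOT δ OR γ = max(a, b) on (0.06, 0.51) = 0.51
(δ AND NOT δ) OR (NOT δ OR γ) = max(a, b) on (0.06, 0.51) = 0.51

0.51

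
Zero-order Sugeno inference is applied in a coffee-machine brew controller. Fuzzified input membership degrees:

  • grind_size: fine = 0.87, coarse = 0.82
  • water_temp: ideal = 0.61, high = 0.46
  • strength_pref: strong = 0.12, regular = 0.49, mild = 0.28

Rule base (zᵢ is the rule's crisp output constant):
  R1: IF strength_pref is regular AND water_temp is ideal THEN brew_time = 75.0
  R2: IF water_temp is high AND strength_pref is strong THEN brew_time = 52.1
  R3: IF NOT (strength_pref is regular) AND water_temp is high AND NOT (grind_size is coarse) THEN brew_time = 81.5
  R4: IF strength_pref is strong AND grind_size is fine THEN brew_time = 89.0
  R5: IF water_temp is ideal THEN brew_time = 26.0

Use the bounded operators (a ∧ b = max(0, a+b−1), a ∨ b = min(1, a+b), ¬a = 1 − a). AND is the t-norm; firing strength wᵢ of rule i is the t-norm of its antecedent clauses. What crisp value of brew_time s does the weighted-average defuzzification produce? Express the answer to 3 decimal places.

R1 (z=75.0): regular=0.49, ideal=0.61; AND[max(0, a+b−1)] → w = 0.10
R2 (z=52.1): high=0.46, strong=0.12; AND[max(0, a+b−1)] → w = 0.00
R3 (z=81.5): ¬regular=1−0.49=0.51, high=0.46, ¬coarse=1−0.82=0.18; AND[max(0, a+b−1)] → w = 0.00
R4 (z=89.0): strong=0.12, fine=0.87; AND[max(0, a+b−1)] → w = 0.00
R5 (z=26.0): ideal=0.61 → w = 0.61
Weighted average = (0.10·75.0 + 0.00·52.1 + 0.00·81.5 + 0.00·89.0 + 0.61·26.0) / (0.10 + 0.00 + 0.00 + 0.00 + 0.61)
  = 23.3600 / 0.7100 = 32.901

32.901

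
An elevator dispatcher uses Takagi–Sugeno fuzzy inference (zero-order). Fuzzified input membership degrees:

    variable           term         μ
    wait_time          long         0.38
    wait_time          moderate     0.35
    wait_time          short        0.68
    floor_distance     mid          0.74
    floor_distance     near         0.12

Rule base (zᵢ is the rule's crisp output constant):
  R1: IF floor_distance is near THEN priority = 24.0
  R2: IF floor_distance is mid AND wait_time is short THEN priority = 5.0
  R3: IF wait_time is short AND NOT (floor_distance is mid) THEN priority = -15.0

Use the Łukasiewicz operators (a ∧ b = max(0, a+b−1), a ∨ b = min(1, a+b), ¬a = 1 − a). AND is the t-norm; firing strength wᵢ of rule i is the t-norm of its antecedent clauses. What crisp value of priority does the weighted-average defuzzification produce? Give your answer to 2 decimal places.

9.22

R1 (z=24.0): near=0.12 → w = 0.12
R2 (z=5.0): mid=0.74, short=0.68; AND[max(0, a+b−1)] → w = 0.42
R3 (z=-15.0): short=0.68, ¬mid=1−0.74=0.26; AND[max(0, a+b−1)] → w = 0.00
Weighted average = (0.12·24.0 + 0.42·5.0 + 0.00·-15.0) / (0.12 + 0.42 + 0.00)
  = 4.9800 / 0.5400 = 9.22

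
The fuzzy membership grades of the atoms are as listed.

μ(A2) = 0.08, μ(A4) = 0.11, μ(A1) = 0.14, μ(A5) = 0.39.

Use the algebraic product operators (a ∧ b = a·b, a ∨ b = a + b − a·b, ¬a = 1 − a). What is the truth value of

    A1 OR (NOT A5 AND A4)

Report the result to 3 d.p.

NOT A5 = 1 − 0.3900 = 0.6100
NOT A5 AND A4 = a·b on (0.6100, 0.1100) = 0.0671
A1 OR (NOT A5 AND A4) = a + b − a·b on (0.1400, 0.0671) = 0.1977

0.198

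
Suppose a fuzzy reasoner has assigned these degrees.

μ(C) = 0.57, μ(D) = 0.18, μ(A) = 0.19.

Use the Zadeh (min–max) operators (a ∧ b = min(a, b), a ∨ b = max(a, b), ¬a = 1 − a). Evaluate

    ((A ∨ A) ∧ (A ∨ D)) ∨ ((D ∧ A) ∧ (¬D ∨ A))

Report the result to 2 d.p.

A ∨ A = max(a, b) on (0.19, 0.19) = 0.19
A ∨ D = max(a, b) on (0.19, 0.18) = 0.19
(A ∨ A) ∧ (A ∨ D) = min(a, b) on (0.19, 0.19) = 0.19
D ∧ A = min(a, b) on (0.18, 0.19) = 0.18
¬D = 1 − 0.18 = 0.82
¬D ∨ A = max(a, b) on (0.82, 0.19) = 0.82
(D ∧ A) ∧ (¬D ∨ A) = min(a, b) on (0.18, 0.82) = 0.18
((A ∨ A) ∧ (A ∨ D)) ∨ ((D ∧ A) ∧ (¬D ∨ A)) = max(a, b) on (0.19, 0.18) = 0.19

0.19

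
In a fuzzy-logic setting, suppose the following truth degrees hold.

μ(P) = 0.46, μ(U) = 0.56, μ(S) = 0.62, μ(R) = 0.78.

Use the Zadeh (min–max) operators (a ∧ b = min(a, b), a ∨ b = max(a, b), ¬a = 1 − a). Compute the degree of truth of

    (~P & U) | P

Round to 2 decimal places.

~P = 1 − 0.46 = 0.54
~P & U = min(a, b) on (0.54, 0.56) = 0.54
(~P & U) | P = max(a, b) on (0.54, 0.46) = 0.54

0.54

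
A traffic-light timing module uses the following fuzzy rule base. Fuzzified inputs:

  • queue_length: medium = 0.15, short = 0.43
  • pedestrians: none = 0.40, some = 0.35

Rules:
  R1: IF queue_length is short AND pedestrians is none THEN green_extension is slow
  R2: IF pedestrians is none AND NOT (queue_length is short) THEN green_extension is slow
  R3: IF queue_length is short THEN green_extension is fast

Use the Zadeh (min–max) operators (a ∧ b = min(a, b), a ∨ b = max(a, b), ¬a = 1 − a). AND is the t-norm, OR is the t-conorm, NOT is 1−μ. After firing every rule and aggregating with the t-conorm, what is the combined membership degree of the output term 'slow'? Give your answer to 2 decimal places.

0.40

R1: short=0.43, none=0.40; AND[min(a, b)] → w = 0.40
R2: none=0.40, ¬short=1−0.43=0.57; AND[min(a, b)] → w = 0.40
R3: short=0.43 → w = 0.43
Rules with consequent 'slow': {R1, R2} → strengths 0.40, 0.40
Aggregate via t-conorm [max(a, b)]: 0.40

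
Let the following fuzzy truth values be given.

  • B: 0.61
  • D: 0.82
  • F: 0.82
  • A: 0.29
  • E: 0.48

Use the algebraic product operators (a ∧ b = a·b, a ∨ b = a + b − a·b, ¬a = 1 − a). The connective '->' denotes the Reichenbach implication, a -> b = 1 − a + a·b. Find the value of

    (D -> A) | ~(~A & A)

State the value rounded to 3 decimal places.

D -> A  [Reichenbach: 1 − a + a·b] with a=0.8200, b=0.2900 → 0.4178
~A = 1 − 0.2900 = 0.7100
~A & A = a·b on (0.7100, 0.2900) = 0.2059
~(~A & A) = 1 − 0.2059 = 0.7941
(D -> A) | ~(~A & A) = a + b − a·b on (0.4178, 0.7941) = 0.8801

0.880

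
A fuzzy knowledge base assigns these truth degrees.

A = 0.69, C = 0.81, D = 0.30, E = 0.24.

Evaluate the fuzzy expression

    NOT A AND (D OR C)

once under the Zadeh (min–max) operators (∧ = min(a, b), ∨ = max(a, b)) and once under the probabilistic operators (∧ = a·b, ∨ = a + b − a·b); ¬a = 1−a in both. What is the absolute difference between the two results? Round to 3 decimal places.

Under Zadeh (min–max):
  NOT A = 1 − 0.69 = 0.31
  D OR C = max(a, b) on (0.30, 0.81) = 0.81
  NOT A AND (D OR C) = min(a, b) on (0.31, 0.81) = 0.31
  → value = 0.3100
Under probabilistic:
  NOT A = 1 − 0.6900 = 0.3100
  D OR C = a + b − a·b on (0.3000, 0.8100) = 0.8670
  NOT A AND (D OR C) = a·b on (0.3100, 0.8670) = 0.2688
  → value = 0.2688
|0.3100 − 0.2688| = 0.041

0.041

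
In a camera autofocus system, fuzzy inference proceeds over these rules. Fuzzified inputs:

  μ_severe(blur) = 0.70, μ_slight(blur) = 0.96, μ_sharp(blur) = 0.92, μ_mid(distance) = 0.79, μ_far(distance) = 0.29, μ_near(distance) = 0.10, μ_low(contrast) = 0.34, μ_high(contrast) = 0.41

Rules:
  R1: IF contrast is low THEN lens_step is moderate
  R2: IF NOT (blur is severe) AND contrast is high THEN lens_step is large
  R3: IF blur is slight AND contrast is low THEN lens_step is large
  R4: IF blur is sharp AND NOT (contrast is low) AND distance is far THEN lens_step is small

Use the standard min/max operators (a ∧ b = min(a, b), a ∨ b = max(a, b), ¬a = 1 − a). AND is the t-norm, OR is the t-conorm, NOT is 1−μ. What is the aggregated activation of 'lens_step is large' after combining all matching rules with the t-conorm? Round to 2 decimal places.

0.34

R1: low=0.34 → w = 0.34
R2: ¬severe=1−0.70=0.30, high=0.41; AND[min(a, b)] → w = 0.30
R3: slight=0.96, low=0.34; AND[min(a, b)] → w = 0.34
R4: sharp=0.92, ¬low=1−0.34=0.66, far=0.29; AND[min(a, b)] → w = 0.29
Rules with consequent 'large': {R2, R3} → strengths 0.30, 0.34
Aggregate via t-conorm [max(a, b)]: 0.34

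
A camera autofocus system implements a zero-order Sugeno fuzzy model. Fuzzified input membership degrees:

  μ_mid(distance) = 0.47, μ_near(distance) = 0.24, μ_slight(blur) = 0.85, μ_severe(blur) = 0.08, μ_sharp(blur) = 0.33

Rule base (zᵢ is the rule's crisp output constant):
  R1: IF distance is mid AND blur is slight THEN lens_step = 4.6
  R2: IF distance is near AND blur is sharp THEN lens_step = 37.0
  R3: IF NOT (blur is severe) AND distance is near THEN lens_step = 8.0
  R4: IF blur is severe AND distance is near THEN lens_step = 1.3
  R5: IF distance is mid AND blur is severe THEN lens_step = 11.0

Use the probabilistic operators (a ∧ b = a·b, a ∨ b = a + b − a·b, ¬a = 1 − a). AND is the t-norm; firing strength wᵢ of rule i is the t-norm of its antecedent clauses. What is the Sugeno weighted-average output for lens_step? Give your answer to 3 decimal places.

R1 (z=4.6): mid=0.47, slight=0.85; AND[a·b] → w = 0.3995
R2 (z=37.0): near=0.24, sharp=0.33; AND[a·b] → w = 0.0792
R3 (z=8.0): ¬severe=1−0.08=0.92, near=0.24; AND[a·b] → w = 0.2208
R4 (z=1.3): severe=0.08, near=0.24; AND[a·b] → w = 0.0192
R5 (z=11.0): mid=0.47, severe=0.08; AND[a·b] → w = 0.0376
Weighted average = (0.3995·4.6 + 0.0792·37.0 + 0.2208·8.0 + 0.0192·1.3 + 0.0376·11.0) / (0.3995 + 0.0792 + 0.2208 + 0.0192 + 0.0376)
  = 6.9731 / 0.7563 = 9.220

9.220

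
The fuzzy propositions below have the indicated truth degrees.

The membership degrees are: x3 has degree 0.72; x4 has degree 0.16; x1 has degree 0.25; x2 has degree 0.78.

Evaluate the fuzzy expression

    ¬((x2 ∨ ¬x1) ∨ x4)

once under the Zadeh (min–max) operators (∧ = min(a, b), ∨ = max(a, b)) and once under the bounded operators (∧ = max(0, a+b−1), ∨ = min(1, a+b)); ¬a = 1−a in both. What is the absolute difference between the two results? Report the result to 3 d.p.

Under Zadeh (min–max):
  ¬x1 = 1 − 0.25 = 0.75
  x2 ∨ ¬x1 = max(a, b) on (0.78, 0.75) = 0.78
  (x2 ∨ ¬x1) ∨ x4 = max(a, b) on (0.78, 0.16) = 0.78
  ¬((x2 ∨ ¬x1) ∨ x4) = 1 − 0.78 = 0.22
  → value = 0.2200
Under bounded:
  ¬x1 = 1 − 0.25 = 0.75
  x2 ∨ ¬x1 = min(1, a+b) on (0.78, 0.75) = 1.00
  (x2 ∨ ¬x1) ∨ x4 = min(1, a+b) on (1.00, 0.16) = 1.00
  ¬((x2 ∨ ¬x1) ∨ x4) = 1 − 1.00 = 0.00
  → value = 0.0000
|0.2200 − 0.0000| = 0.220

0.220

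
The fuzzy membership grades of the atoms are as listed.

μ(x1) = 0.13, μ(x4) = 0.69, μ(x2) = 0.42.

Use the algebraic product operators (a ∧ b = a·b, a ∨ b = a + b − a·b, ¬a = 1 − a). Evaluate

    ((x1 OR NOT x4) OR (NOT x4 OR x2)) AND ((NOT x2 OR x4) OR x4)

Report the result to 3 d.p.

NOT x4 = 1 − 0.6900 = 0.3100
x1 OR NOT x4 = a + b − a·b on (0.1300, 0.3100) = 0.3997
NOT x4 = 1 − 0.6900 = 0.3100
NOT x4 OR x2 = a + b − a·b on (0.3100, 0.4200) = 0.5998
(x1 OR NOT x4) OR (NOT x4 OR x2) = a + b − a·b on (0.3997, 0.5998) = 0.7598
NOT x2 = 1 − 0.4200 = 0.5800
NOT x2 OR x4 = a + b − a·b on (0.5800, 0.6900) = 0.8698
(NOT x2 OR x4) OR x4 = a + b − a·b on (0.8698, 0.6900) = 0.9596
((x1 OR NOT x4) OR (NOT x4 OR x2)) AND ((NOT x2 OR x4) OR x4) = a·b on (0.7598, 0.9596) = 0.7291

0.729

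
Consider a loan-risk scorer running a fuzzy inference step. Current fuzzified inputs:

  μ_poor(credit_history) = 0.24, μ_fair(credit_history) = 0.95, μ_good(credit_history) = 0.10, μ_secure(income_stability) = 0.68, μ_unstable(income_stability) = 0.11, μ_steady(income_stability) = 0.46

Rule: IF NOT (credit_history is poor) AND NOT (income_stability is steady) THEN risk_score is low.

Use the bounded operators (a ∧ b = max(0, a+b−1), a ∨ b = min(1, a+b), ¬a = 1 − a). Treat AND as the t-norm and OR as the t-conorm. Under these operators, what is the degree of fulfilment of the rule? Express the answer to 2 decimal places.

0.30

firing strength: ¬poor=1−0.24=0.76, ¬steady=1−0.46=0.54; AND[max(0, a+b−1)] → w = 0.30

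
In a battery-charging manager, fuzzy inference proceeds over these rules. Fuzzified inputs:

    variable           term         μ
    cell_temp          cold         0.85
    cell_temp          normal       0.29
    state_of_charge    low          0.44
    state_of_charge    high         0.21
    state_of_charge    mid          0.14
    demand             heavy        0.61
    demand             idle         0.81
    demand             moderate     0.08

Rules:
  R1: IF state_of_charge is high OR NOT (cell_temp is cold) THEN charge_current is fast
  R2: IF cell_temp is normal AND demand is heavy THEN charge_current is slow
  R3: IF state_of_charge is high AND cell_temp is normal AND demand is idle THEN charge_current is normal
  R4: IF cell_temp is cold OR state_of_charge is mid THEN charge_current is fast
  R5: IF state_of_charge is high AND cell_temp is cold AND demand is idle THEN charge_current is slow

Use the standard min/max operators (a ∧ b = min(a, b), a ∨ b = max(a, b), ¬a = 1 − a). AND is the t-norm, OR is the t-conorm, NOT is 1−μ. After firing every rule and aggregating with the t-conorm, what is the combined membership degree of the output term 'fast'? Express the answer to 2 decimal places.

0.85

R1: high=0.21, ¬cold=1−0.85=0.15; OR[max(a, b)] → w = 0.21
R2: normal=0.29, heavy=0.61; AND[min(a, b)] → w = 0.29
R3: high=0.21, normal=0.29, idle=0.81; AND[min(a, b)] → w = 0.21
R4: cold=0.85, mid=0.14; OR[max(a, b)] → w = 0.85
R5: high=0.21, cold=0.85, idle=0.81; AND[min(a, b)] → w = 0.21
Rules with consequent 'fast': {R1, R4} → strengths 0.21, 0.85
Aggregate via t-conorm [max(a, b)]: 0.85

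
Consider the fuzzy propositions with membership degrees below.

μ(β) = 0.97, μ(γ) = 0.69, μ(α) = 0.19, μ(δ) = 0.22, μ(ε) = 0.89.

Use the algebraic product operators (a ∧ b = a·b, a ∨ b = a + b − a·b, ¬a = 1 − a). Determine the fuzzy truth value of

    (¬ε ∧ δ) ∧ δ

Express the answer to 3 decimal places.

0.005

¬ε = 1 − 0.8900 = 0.1100
¬ε ∧ δ = a·b on (0.1100, 0.2200) = 0.0242
(¬ε ∧ δ) ∧ δ = a·b on (0.0242, 0.2200) = 0.0053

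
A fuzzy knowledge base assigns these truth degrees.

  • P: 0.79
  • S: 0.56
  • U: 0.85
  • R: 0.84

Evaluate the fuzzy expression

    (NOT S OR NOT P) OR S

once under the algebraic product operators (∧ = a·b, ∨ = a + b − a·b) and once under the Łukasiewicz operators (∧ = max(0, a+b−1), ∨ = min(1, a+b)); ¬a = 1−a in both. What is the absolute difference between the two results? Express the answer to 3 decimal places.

0.195

Under algebraic product:
  NOT S = 1 − 0.5600 = 0.4400
  NOT P = 1 − 0.7900 = 0.2100
  NOT S OR NOT P = a + b − a·b on (0.4400, 0.2100) = 0.5576
  (NOT S OR NOT P) OR S = a + b − a·b on (0.5576, 0.5600) = 0.8053
  → value = 0.8053
Under Łukasiewicz:
  NOT S = 1 − 0.56 = 0.44
  NOT P = 1 − 0.79 = 0.21
  NOT S OR NOT P = min(1, a+b) on (0.44, 0.21) = 0.65
  (NOT S OR NOT P) OR S = min(1, a+b) on (0.65, 0.56) = 1.00
  → value = 1.0000
|0.8053 − 1.0000| = 0.195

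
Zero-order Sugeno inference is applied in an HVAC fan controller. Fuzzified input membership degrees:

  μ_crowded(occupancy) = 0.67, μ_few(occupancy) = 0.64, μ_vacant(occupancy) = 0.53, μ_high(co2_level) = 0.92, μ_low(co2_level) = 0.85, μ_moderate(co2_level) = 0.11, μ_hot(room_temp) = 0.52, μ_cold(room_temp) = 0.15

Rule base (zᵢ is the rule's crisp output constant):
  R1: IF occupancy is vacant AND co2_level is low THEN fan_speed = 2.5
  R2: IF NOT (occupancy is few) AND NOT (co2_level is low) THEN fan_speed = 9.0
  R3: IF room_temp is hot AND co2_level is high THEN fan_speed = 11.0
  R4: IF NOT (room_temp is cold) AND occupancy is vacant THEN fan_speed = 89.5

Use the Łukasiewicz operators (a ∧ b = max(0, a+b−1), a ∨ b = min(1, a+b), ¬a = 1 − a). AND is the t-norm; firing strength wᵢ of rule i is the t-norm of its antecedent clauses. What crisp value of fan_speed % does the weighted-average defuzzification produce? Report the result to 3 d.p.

33.167

R1 (z=2.5): vacant=0.53, low=0.85; AND[max(0, a+b−1)] → w = 0.38
R2 (z=9.0): ¬few=1−0.64=0.36, ¬low=1−0.85=0.15; AND[max(0, a+b−1)] → w = 0.00
R3 (z=11.0): hot=0.52, high=0.92; AND[max(0, a+b−1)] → w = 0.44
R4 (z=89.5): ¬cold=1−0.15=0.85, vacant=0.53; AND[max(0, a+b−1)] → w = 0.38
Weighted average = (0.38·2.5 + 0.00·9.0 + 0.44·11.0 + 0.38·89.5) / (0.38 + 0.00 + 0.44 + 0.38)
  = 39.8000 / 1.2000 = 33.167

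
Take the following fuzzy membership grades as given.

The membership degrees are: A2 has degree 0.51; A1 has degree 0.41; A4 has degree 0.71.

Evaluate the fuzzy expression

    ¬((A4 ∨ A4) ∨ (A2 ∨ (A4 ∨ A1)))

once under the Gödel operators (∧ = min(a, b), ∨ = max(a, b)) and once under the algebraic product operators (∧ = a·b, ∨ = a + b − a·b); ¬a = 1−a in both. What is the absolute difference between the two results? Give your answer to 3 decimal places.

0.283

Under Gödel:
  A4 ∨ A4 = max(a, b) on (0.71, 0.71) = 0.71
  A4 ∨ A1 = max(a, b) on (0.71, 0.41) = 0.71
  A2 ∨ (A4 ∨ A1) = max(a, b) on (0.51, 0.71) = 0.71
  (A4 ∨ A4) ∨ (A2 ∨ (A4 ∨ A1)) = max(a, b) on (0.71, 0.71) = 0.71
  ¬((A4 ∨ A4) ∨ (A2 ∨ (A4 ∨ A1))) = 1 − 0.71 = 0.29
  → value = 0.2900
Under algebraic product:
  A4 ∨ A4 = a + b − a·b on (0.7100, 0.7100) = 0.9159
  A4 ∨ A1 = a + b − a·b on (0.7100, 0.4100) = 0.8289
  A2 ∨ (A4 ∨ A1) = a + b − a·b on (0.5100, 0.8289) = 0.9162
  (A4 ∨ A4) ∨ (A2 ∨ (A4 ∨ A1)) = a + b − a·b on (0.9159, 0.9162) = 0.9929
  ¬((A4 ∨ A4) ∨ (A2 ∨ (A4 ∨ A1))) = 1 − 0.9929 = 0.0071
  → value = 0.0071
|0.2900 − 0.0071| = 0.283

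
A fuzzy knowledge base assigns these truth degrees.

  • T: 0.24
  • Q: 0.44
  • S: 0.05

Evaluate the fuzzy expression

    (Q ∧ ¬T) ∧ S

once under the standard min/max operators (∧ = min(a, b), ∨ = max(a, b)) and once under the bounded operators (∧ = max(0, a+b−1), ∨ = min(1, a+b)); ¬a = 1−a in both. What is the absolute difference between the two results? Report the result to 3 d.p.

Under standard min/max:
  ¬T = 1 − 0.24 = 0.76
  Q ∧ ¬T = min(a, b) on (0.44, 0.76) = 0.44
  (Q ∧ ¬T) ∧ S = min(a, b) on (0.44, 0.05) = 0.05
  → value = 0.0500
Under bounded:
  ¬T = 1 − 0.24 = 0.76
  Q ∧ ¬T = max(0, a+b−1) on (0.44, 0.76) = 0.20
  (Q ∧ ¬T) ∧ S = max(0, a+b−1) on (0.20, 0.05) = 0.00
  → value = 0.0000
|0.0500 − 0.0000| = 0.050

0.050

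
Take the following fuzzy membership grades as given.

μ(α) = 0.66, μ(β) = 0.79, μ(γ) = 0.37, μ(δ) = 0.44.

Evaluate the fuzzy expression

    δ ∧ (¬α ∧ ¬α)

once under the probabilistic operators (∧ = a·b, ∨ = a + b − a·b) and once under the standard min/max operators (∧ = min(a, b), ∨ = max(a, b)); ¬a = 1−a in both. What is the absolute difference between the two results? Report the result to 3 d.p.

0.289

Under probabilistic:
  ¬α = 1 − 0.6600 = 0.3400
  ¬α = 1 − 0.6600 = 0.3400
  ¬α ∧ ¬α = a·b on (0.3400, 0.3400) = 0.1156
  δ ∧ (¬α ∧ ¬α) = a·b on (0.4400, 0.1156) = 0.0509
  → value = 0.0509
Under standard min/max:
  ¬α = 1 − 0.66 = 0.34
  ¬α = 1 − 0.66 = 0.34
  ¬α ∧ ¬α = min(a, b) on (0.34, 0.34) = 0.34
  δ ∧ (¬α ∧ ¬α) = min(a, b) on (0.44, 0.34) = 0.34
  → value = 0.3400
|0.0509 − 0.3400| = 0.289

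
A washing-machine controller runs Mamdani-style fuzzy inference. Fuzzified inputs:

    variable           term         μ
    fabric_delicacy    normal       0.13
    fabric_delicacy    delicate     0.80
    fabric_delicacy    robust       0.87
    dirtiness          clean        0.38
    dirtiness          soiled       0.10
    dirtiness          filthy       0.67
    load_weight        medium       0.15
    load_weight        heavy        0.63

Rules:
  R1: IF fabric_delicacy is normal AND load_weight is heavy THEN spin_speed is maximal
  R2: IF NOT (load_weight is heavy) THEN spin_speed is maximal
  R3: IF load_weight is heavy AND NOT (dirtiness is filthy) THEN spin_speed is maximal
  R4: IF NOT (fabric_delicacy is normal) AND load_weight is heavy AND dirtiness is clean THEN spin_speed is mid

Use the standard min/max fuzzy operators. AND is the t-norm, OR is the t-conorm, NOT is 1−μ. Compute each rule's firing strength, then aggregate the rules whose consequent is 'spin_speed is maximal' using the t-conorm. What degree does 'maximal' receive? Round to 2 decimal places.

R1: normal=0.13, heavy=0.63; AND[min(a, b)] → w = 0.13
R2: ¬heavy=1−0.63=0.37 → w = 0.37
R3: heavy=0.63, ¬filthy=1−0.67=0.33; AND[min(a, b)] → w = 0.33
R4: ¬normal=1−0.13=0.87, heavy=0.63, clean=0.38; AND[min(a, b)] → w = 0.38
Rules with consequent 'maximal': {R1, R2, R3} → strengths 0.13, 0.37, 0.33
Aggregate via t-conorm [max(a, b)]: 0.37

0.37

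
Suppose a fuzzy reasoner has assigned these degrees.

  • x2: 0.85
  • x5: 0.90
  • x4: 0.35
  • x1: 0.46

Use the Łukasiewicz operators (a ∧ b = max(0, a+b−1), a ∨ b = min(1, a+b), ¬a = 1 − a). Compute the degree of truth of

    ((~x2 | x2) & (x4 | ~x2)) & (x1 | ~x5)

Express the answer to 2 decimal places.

0.06

~x2 = 1 − 0.85 = 0.15
~x2 | x2 = min(1, a+b) on (0.15, 0.85) = 1.00
~x2 = 1 − 0.85 = 0.15
x4 | ~x2 = min(1, a+b) on (0.35, 0.15) = 0.50
(~x2 | x2) & (x4 | ~x2) = max(0, a+b−1) on (1.00, 0.50) = 0.50
~x5 = 1 − 0.90 = 0.10
x1 | ~x5 = min(1, a+b) on (0.46, 0.10) = 0.56
((~x2 | x2) & (x4 | ~x2)) & (x1 | ~x5) = max(0, a+b−1) on (0.50, 0.56) = 0.06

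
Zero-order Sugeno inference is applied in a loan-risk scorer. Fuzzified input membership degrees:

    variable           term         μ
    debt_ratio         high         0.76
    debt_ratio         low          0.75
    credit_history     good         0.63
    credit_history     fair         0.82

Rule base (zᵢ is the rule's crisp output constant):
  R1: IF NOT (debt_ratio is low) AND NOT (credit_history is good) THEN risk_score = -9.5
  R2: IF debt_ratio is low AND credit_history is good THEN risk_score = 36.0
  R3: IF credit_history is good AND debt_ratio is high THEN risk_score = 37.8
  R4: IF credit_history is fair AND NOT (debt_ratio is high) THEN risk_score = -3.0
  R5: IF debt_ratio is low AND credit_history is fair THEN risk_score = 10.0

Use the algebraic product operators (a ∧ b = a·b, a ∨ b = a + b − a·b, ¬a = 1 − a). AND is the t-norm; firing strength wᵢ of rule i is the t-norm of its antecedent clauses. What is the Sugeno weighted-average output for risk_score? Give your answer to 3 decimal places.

21.443

R1 (z=-9.5): ¬low=1−0.75=0.25, ¬good=1−0.63=0.37; AND[a·b] → w = 0.0925
R2 (z=36.0): low=0.75, good=0.63; AND[a·b] → w = 0.4725
R3 (z=37.8): good=0.63, high=0.76; AND[a·b] → w = 0.4788
R4 (z=-3.0): fair=0.82, ¬high=1−0.76=0.24; AND[a·b] → w = 0.1968
R5 (z=10.0): low=0.75, fair=0.82; AND[a·b] → w = 0.6150
Weighted average = (0.0925·-9.5 + 0.4725·36.0 + 0.4788·37.8 + 0.1968·-3.0 + 0.6150·10.0) / (0.0925 + 0.4725 + 0.4788 + 0.1968 + 0.6150)
  = 39.7895 / 1.8556 = 21.443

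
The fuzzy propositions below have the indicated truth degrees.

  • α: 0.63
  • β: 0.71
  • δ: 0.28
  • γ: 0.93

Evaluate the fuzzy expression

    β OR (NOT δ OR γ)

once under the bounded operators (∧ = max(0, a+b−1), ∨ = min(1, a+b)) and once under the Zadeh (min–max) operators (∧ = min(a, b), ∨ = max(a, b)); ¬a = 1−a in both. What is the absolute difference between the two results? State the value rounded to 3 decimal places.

0.070

Under bounded:
  NOT δ = 1 − 0.28 = 0.72
  NOT δ OR γ = min(1, a+b) on (0.72, 0.93) = 1.00
  β OR (NOT δ OR γ) = min(1, a+b) on (0.71, 1.00) = 1.00
  → value = 1.0000
Under Zadeh (min–max):
  NOT δ = 1 − 0.28 = 0.72
  NOT δ OR γ = max(a, b) on (0.72, 0.93) = 0.93
  β OR (NOT δ OR γ) = max(a, b) on (0.71, 0.93) = 0.93
  → value = 0.9300
|1.0000 − 0.9300| = 0.070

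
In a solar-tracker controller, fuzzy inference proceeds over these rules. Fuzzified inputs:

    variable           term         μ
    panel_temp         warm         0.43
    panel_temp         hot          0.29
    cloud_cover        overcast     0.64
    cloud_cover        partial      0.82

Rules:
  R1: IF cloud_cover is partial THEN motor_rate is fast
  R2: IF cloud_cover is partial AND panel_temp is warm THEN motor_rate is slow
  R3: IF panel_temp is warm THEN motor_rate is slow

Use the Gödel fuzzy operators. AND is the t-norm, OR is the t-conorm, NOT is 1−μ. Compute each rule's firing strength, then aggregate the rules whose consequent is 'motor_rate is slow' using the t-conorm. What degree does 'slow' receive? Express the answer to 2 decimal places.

R1: partial=0.82 → w = 0.82
R2: partial=0.82, warm=0.43; AND[min(a, b)] → w = 0.43
R3: warm=0.43 → w = 0.43
Rules with consequent 'slow': {R2, R3} → strengths 0.43, 0.43
Aggregate via t-conorm [max(a, b)]: 0.43

0.43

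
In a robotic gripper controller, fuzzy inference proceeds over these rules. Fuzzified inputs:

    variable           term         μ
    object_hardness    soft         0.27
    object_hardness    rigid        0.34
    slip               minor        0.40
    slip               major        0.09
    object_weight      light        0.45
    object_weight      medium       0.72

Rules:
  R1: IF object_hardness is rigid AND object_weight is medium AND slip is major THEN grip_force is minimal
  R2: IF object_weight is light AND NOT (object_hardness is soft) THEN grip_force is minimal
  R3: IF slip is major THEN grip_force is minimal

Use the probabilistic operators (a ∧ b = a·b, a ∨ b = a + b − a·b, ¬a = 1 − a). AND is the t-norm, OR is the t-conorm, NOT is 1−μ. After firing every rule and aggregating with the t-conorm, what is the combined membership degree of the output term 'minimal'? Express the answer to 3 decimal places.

R1: rigid=0.34, medium=0.72, major=0.09; AND[a·b] → w = 0.0220
R2: light=0.45, ¬soft=1−0.27=0.73; AND[a·b] → w = 0.3285
R3: major=0.09 → w = 0.0900
Rules with consequent 'minimal': {R1, R2, R3} → strengths 0.0220, 0.3285, 0.0900
Aggregate via t-conorm [a + b − a·b]: 0.4024

0.402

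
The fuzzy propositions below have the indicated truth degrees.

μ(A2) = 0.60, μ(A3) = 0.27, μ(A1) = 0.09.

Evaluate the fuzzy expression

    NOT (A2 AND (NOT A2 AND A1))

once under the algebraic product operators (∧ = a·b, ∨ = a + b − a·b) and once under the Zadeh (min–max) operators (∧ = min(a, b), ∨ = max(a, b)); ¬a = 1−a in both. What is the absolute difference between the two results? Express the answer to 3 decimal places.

0.068

Under algebraic product:
  NOT A2 = 1 − 0.6000 = 0.4000
  NOT A2 AND A1 = a·b on (0.4000, 0.0900) = 0.0360
  A2 AND (NOT A2 AND A1) = a·b on (0.6000, 0.0360) = 0.0216
  NOT (A2 AND (NOT A2 AND A1)) = 1 − 0.0216 = 0.9784
  → value = 0.9784
Under Zadeh (min–max):
  NOT A2 = 1 − 0.60 = 0.40
  NOT A2 AND A1 = min(a, b) on (0.40, 0.09) = 0.09
  A2 AND (NOT A2 AND A1) = min(a, b) on (0.60, 0.09) = 0.09
  NOT (A2 AND (NOT A2 AND A1)) = 1 − 0.09 = 0.91
  → value = 0.9100
|0.9784 − 0.9100| = 0.068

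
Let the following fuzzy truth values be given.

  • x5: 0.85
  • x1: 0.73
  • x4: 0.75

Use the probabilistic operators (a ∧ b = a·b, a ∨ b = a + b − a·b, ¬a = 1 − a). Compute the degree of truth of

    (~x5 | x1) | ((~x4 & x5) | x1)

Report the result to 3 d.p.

~x5 = 1 − 0.8500 = 0.1500
~x5 | x1 = a + b − a·b on (0.1500, 0.7300) = 0.7705
~x4 = 1 − 0.7500 = 0.2500
~x4 & x5 = a·b on (0.2500, 0.8500) = 0.2125
(~x4 & x5) | x1 = a + b − a·b on (0.2125, 0.7300) = 0.7874
(~x5 | x1) | ((~x4 & x5) | x1) = a + b − a·b on (0.7705, 0.7874) = 0.9512

0.951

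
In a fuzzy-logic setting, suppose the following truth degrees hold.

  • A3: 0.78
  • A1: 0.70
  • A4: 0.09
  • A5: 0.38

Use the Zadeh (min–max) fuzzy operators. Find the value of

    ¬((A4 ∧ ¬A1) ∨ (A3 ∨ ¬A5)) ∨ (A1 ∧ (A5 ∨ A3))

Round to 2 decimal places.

0.70

¬A1 = 1 − 0.70 = 0.30
A4 ∧ ¬A1 = min(a, b) on (0.09, 0.30) = 0.09
¬A5 = 1 − 0.38 = 0.62
A3 ∨ ¬A5 = max(a, b) on (0.78, 0.62) = 0.78
(A4 ∧ ¬A1) ∨ (A3 ∨ ¬A5) = max(a, b) on (0.09, 0.78) = 0.78
¬((A4 ∧ ¬A1) ∨ (A3 ∨ ¬A5)) = 1 − 0.78 = 0.22
A5 ∨ A3 = max(a, b) on (0.38, 0.78) = 0.78
A1 ∧ (A5 ∨ A3) = min(a, b) on (0.70, 0.78) = 0.70
¬((A4 ∧ ¬A1) ∨ (A3 ∨ ¬A5)) ∨ (A1 ∧ (A5 ∨ A3)) = max(a, b) on (0.22, 0.70) = 0.70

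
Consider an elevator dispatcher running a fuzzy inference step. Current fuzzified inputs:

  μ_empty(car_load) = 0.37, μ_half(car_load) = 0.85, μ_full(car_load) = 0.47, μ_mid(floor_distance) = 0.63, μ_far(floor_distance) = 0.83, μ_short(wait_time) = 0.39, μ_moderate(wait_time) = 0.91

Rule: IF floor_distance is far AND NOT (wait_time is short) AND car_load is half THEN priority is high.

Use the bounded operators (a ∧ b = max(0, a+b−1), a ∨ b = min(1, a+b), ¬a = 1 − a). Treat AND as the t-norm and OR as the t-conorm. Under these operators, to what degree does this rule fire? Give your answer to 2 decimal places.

firing strength: far=0.83, ¬short=1−0.39=0.61, half=0.85; AND[max(0, a+b−1)] → w = 0.29

0.29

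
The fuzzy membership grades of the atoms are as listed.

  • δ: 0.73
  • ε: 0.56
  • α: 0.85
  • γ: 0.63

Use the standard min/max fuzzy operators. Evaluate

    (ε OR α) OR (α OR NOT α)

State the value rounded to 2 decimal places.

ε OR α = max(a, b) on (0.56, 0.85) = 0.85
NOT α = 1 − 0.85 = 0.15
α OR NOT α = max(a, b) on (0.85, 0.15) = 0.85
(ε OR α) OR (α OR NOT α) = max(a, b) on (0.85, 0.85) = 0.85

0.85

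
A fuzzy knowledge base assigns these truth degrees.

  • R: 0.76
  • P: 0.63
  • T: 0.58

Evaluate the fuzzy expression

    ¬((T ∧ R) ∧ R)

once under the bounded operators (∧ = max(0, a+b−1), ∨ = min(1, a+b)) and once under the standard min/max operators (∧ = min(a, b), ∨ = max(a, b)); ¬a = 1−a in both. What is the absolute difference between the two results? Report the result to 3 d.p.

0.480

Under bounded:
  T ∧ R = max(0, a+b−1) on (0.58, 0.76) = 0.34
  (T ∧ R) ∧ R = max(0, a+b−1) on (0.34, 0.76) = 0.10
  ¬((T ∧ R) ∧ R) = 1 − 0.10 = 0.90
  → value = 0.9000
Under standard min/max:
  T ∧ R = min(a, b) on (0.58, 0.76) = 0.58
  (T ∧ R) ∧ R = min(a, b) on (0.58, 0.76) = 0.58
  ¬((T ∧ R) ∧ R) = 1 − 0.58 = 0.42
  → value = 0.4200
|0.9000 − 0.4200| = 0.480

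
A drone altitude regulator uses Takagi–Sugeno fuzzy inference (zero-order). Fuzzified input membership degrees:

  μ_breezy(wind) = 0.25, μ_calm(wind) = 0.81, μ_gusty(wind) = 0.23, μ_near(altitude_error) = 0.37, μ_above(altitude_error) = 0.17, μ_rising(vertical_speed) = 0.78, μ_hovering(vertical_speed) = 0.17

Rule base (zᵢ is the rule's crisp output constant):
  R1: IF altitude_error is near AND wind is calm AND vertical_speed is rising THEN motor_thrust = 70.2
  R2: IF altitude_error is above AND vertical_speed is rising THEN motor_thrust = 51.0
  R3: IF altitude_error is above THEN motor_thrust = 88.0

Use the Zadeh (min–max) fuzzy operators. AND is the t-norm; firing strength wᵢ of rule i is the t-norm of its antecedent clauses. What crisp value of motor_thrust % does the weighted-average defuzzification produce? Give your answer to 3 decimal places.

69.865

R1 (z=70.2): near=0.37, calm=0.81, rising=0.78; AND[min(a, b)] → w = 0.37
R2 (z=51.0): above=0.17, rising=0.78; AND[min(a, b)] → w = 0.17
R3 (z=88.0): above=0.17 → w = 0.17
Weighted average = (0.37·70.2 + 0.17·51.0 + 0.17·88.0) / (0.37 + 0.17 + 0.17)
  = 49.6040 / 0.7100 = 69.865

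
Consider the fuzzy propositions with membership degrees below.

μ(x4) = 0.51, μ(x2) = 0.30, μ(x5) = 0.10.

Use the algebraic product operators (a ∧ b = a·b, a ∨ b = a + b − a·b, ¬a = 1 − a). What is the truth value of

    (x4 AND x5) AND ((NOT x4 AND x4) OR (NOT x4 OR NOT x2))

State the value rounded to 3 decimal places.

x4 AND x5 = a·b on (0.5100, 0.1000) = 0.0510
NOT x4 = 1 − 0.5100 = 0.4900
NOT x4 AND x4 = a·b on (0.4900, 0.5100) = 0.2499
NOT x4 = 1 − 0.5100 = 0.4900
NOT x2 = 1 − 0.3000 = 0.7000
NOT x4 OR NOT x2 = a + b − a·b on (0.4900, 0.7000) = 0.8470
(NOT x4 AND x4) OR (NOT x4 OR NOT x2) = a + b − a·b on (0.2499, 0.8470) = 0.8852
(x4 AND x5) AND ((NOT x4 AND x4) OR (NOT x4 OR NOT x2)) = a·b on (0.0510, 0.8852) = 0.0451

0.045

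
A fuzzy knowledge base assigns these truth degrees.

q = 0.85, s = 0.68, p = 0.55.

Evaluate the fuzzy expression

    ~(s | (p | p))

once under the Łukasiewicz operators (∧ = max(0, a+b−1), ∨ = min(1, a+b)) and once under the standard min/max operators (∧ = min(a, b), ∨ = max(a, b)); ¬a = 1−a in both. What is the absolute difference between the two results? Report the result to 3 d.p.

0.320

Under Łukasiewicz:
  p | p = min(1, a+b) on (0.55, 0.55) = 1.00
  s | (p | p) = min(1, a+b) on (0.68, 1.00) = 1.00
  ~(s | (p | p)) = 1 − 1.00 = 0.00
  → value = 0.0000
Under standard min/max:
  p | p = max(a, b) on (0.55, 0.55) = 0.55
  s | (p | p) = max(a, b) on (0.68, 0.55) = 0.68
  ~(s | (p | p)) = 1 − 0.68 = 0.32
  → value = 0.3200
|0.0000 − 0.3200| = 0.320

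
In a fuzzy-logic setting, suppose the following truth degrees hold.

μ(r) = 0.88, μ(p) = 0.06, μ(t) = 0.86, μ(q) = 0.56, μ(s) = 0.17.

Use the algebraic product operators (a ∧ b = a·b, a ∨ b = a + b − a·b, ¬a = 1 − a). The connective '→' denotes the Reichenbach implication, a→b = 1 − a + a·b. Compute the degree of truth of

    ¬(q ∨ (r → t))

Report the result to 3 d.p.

r → t  [Reichenbach: 1 − a + a·b] with a=0.8800, b=0.8600 → 0.8768
q ∨ (r → t) = a + b − a·b on (0.5600, 0.8768) = 0.9458
¬(q ∨ (r → t)) = 1 − 0.9458 = 0.0542

0.054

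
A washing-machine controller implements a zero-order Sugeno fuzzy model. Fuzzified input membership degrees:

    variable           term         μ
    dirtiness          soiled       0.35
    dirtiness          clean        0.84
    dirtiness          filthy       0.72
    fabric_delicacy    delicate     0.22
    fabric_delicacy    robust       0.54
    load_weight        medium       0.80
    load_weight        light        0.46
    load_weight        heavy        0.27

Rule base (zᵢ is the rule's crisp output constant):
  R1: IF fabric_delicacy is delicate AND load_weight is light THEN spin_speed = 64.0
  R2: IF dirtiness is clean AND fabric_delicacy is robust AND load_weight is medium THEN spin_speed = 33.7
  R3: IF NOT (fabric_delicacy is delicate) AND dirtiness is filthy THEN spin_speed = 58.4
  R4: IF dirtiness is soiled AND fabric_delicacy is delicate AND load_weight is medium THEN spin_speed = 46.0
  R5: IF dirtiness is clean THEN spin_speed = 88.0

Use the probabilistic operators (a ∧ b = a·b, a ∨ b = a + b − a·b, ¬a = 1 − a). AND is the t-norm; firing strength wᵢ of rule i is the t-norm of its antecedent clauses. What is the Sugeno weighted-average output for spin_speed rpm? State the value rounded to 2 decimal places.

R1 (z=64.0): delicate=0.22, light=0.46; AND[a·b] → w = 0.1012
R2 (z=33.7): clean=0.84, robust=0.54, medium=0.80; AND[a·b] → w = 0.3629
R3 (z=58.4): ¬delicate=1−0.22=0.78, filthy=0.72; AND[a·b] → w = 0.5616
R4 (z=46.0): soiled=0.35, delicate=0.22, medium=0.80; AND[a·b] → w = 0.0616
R5 (z=88.0): clean=0.84 → w = 0.8400
Weighted average = (0.1012·64.0 + 0.3629·33.7 + 0.5616·58.4 + 0.0616·46.0 + 0.8400·88.0) / (0.1012 + 0.3629 + 0.5616 + 0.0616 + 0.8400)
  = 128.2569 / 1.9273 = 66.55

66.55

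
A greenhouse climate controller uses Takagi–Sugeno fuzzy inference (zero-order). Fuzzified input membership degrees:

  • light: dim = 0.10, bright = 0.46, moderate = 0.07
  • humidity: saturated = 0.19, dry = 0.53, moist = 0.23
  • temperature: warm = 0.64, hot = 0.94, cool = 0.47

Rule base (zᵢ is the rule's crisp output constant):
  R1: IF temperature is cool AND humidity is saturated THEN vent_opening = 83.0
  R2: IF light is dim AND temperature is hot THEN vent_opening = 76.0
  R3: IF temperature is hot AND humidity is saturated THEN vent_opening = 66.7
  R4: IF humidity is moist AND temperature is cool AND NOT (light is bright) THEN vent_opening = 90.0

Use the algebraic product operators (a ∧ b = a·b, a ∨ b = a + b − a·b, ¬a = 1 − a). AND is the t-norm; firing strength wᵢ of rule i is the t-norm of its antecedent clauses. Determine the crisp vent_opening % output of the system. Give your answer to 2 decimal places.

75.48

R1 (z=83.0): cool=0.47, saturated=0.19; AND[a·b] → w = 0.0893
R2 (z=76.0): dim=0.10, hot=0.94; AND[a·b] → w = 0.0940
R3 (z=66.7): hot=0.94, saturated=0.19; AND[a·b] → w = 0.1786
R4 (z=90.0): moist=0.23, cool=0.47, ¬bright=1−0.46=0.54; AND[a·b] → w = 0.0584
Weighted average = (0.0893·83.0 + 0.0940·76.0 + 0.1786·66.7 + 0.0584·90.0) / (0.0893 + 0.0940 + 0.1786 + 0.0584)
  = 31.7222 / 0.4203 = 75.48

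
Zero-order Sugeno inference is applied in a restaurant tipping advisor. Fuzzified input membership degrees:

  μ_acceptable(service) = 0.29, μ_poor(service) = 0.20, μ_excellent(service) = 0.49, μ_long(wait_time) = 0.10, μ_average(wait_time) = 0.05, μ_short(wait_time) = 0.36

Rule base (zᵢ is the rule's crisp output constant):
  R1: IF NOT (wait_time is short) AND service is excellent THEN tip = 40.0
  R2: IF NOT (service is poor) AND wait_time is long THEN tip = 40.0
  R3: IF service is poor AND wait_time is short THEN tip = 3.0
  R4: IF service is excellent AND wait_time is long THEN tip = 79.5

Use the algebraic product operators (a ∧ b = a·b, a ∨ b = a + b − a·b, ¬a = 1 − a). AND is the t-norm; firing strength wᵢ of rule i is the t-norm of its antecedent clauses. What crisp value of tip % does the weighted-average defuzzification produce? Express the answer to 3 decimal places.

R1 (z=40.0): ¬short=1−0.36=0.64, excellent=0.49; AND[a·b] → w = 0.3136
R2 (z=40.0): ¬poor=1−0.20=0.80, long=0.10; AND[a·b] → w = 0.0800
R3 (z=3.0): poor=0.20, short=0.36; AND[a·b] → w = 0.0720
R4 (z=79.5): excellent=0.49, long=0.10; AND[a·b] → w = 0.0490
Weighted average = (0.3136·40.0 + 0.0800·40.0 + 0.0720·3.0 + 0.0490·79.5) / (0.3136 + 0.0800 + 0.0720 + 0.0490)
  = 19.8555 / 0.5146 = 38.584

38.584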